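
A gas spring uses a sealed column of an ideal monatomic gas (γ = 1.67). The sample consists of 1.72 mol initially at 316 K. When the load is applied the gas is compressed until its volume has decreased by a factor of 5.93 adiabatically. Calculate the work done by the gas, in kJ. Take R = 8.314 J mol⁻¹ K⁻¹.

W ≈ -15.5 kJ

For a reversible adiabat TV^(γ−1) is constant, so T₂ = T₁ (V₁/V₂)^(γ−1).
T₂ = 316 × 5.93^(0.67) = 1041 K.
Q = 0, so ΔU = W_on_gas = nCᵥΔT with Cᵥ = R/(γ−1) = 12.41 J/(mol·K).
ΔU = 1.72 × 12.41 × (1041 − 316) = 15480 J.
Work done by the gas = −ΔU = -15480 J.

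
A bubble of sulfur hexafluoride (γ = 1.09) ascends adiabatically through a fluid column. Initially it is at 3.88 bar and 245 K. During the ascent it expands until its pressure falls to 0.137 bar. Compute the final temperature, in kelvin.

Along an adiabat T P^((1−γ)/γ) is constant, so T₂ = T₁ (P₂/P₁)^((γ−1)/γ).
T₂ = 245 × (0.137/3.88)^(0.0826) = 185.9 K.

T₂ ≈ 186 K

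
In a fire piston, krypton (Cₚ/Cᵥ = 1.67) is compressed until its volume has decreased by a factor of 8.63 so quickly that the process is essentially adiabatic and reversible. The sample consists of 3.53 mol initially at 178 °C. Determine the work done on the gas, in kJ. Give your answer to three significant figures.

Adiabatic: T₁V₁^(γ−1) = T₂V₂^(γ−1) ⇒ T₂ = T₁ (V₁/V₂)^(γ−1).
T₁ = 178 °C = 451.1 K.
T₂ = 451.1 × 8.63^(0.67) = 1912 K.
Q = 0, so ΔU = W_on_gas = nCᵥΔT with Cᵥ = R/(γ−1) = 12.41 J/(mol·K).
ΔU = 3.53 × 12.41 × (1912 − 451.1) = 63980 J.

W ≈ 64.0 kJ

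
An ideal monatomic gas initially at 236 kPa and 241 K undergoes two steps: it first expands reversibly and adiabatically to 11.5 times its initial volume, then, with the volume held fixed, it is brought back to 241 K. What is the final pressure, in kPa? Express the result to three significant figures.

For a monatomic ideal gas γ = 5/3.
Adiabatic step (PV^γ = const): P₂ = 236×(1/11.5)^(5/3) = 4.028 kPa; T₂ = 241×(1/11.5)^(2/3) = 47.3 K.
Isochoric: P₃ = P₂(T₃/T₂) = 4.028 × (241/47.3) = 20.52 kPa.

P₃ ≈ 20.5 kPa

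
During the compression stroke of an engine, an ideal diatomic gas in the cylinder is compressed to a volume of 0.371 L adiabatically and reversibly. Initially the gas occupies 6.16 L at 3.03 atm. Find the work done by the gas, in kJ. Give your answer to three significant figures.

W ≈ -9.82 kJ

γ = 7/5 for a diatomic ideal gas.
P₂ = P₁(V₁/V₂)^γ = 3.03×(6.16/0.371)^(7/5) = 154.8 atm.
For a reversible adiabat, W_by_gas = (P₁V₁ − P₂V₂)/(γ−1).
W_by = (307000×0.00616 − 1.568×10^7×0.000371) / (2/5) = -9819 J.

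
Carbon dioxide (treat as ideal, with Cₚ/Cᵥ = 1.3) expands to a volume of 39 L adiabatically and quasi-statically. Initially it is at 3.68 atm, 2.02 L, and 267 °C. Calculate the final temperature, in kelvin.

For a reversible adiabat TV^(γ−1) is constant, so T₂ = T₁ (V₁/V₂)^(γ−1).
T₁ = 267 °C = 540.1 K.
T₂ = 540.1 × (2.02/39)^(0.3) = 222.2 K.

T₂ ≈ 222 K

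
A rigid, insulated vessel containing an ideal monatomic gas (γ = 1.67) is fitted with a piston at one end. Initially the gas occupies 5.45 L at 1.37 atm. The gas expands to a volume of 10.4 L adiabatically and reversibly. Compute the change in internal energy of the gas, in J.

ΔU ≈ -397 J

P₂ = P₁(V₁/V₂)^γ = 1.37×(5.45/10.4)^(1.67) = 0.4656 atm.
For a reversible adiabat, W_by_gas = (P₁V₁ − P₂V₂)/(γ−1).
W_by = (138800×0.00545 − 47180×0.0104) / (0.67) = 396.8 J.
Q = 0 ⇒ ΔU = −W_by = -396.8 J.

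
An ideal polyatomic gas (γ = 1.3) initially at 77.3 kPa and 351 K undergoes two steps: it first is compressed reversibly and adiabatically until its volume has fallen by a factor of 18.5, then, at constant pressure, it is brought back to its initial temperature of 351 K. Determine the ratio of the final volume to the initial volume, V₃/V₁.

V₃/V₁ ≈ 0.0225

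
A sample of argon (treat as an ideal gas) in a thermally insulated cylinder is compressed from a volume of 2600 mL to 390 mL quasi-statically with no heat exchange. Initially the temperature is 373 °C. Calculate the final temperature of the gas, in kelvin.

T₂ ≈ 2290 K

Adiabatic: T₁V₁^(γ−1) = T₂V₂^(γ−1) ⇒ T₂ = T₁ (V₁/V₂)^(γ−1).
For a monatomic ideal gas γ = 5/3, so γ−1 = 2/3.
T₁ = 373 °C = 646.1 K.
T₂ = 646.1 × (2600/390)^(2/3) = 2289 K.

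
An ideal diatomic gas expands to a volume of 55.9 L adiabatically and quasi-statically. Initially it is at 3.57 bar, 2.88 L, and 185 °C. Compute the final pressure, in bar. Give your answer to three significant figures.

Adiabatic: P₁V₁^γ = P₂V₂^γ ⇒ P₂ = P₁ (V₁/V₂)^γ.
γ = 7/5 for a diatomic ideal gas.
P₂ = 3.57 × (2.88/55.9)^(7/5) = 0.05616 bar.

P₂ ≈ 0.0562 bar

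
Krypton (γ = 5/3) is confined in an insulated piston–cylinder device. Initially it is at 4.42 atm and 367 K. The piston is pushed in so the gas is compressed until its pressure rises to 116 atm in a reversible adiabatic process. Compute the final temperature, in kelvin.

Along an adiabat T P^((1−γ)/γ) is constant, so T₂ = T₁ (P₂/P₁)^((γ−1)/γ).
T₂ = 367 × (116/4.42)^(2/5) = 1356 K.

T₂ ≈ 1360 K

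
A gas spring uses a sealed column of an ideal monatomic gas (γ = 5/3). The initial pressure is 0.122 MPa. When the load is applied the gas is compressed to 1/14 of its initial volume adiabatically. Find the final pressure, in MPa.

Since PV^γ is constant along a reversible adiabat, P₂ = P₁ (V₁/V₂)^γ.
P₂ = 0.122 × 14^(5/3) = 9.921 MPa.

P₂ ≈ 9.92 MPa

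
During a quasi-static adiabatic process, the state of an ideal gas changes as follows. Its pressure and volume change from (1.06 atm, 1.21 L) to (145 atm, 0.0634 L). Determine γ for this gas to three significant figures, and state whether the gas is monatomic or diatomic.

PV^γ = const ⇒ γ = ln(P₂/P₁) / ln(V₁/V₂).
γ = ln(145/1.06) / ln(1.21/0.0634) = 1.668.
γ ≈ 1.67 is close to 5/3, so the gas is monatomic.

γ ≈ 1.67; monatomic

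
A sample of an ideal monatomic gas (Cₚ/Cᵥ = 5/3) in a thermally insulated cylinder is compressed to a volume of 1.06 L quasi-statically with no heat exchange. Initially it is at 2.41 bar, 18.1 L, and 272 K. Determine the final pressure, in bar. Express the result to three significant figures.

P₂ ≈ 273 bar

Since PV^γ is constant along a reversible adiabat, P₂ = P₁ (V₁/V₂)^γ.
P₂ = 2.41 × (18.1/1.06)^(5/3) = 272.9 bar.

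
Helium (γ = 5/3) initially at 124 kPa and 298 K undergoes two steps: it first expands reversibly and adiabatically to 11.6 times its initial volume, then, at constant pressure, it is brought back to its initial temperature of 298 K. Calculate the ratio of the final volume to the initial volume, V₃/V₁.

Adiabatic step: V₂/V₁ = 11.6; T₂ = T₁·(1/11.6)^(2/3) = 58.15 K.
Isobaric step: V₃/V₂ = T₃/T₂ = 298/58.15.
V₃/V₁ = (V₂/V₁)(V₃/V₂) = 11.6 × (298/58.15) = 59.44.

V₃/V₁ ≈ 59.4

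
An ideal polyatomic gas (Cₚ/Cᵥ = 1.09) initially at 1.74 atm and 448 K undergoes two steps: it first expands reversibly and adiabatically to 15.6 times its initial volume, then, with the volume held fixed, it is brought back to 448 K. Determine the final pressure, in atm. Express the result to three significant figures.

P₃ ≈ 0.112 atm

Adiabatic step (PV^γ = const): P₂ = 1.74×(1/15.6)^(1.09) = 0.08711 atm; T₂ = 448×(1/15.6)^(0.09) = 349.9 K.
Isochoric: P₃ = P₂(T₃/T₂) = 0.08711 × (448/349.9) = 0.1115 atm.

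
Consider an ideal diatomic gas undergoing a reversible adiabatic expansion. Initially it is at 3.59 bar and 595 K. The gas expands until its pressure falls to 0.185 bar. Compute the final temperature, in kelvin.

T₂ ≈ 255 K

Adiabatic: T₂/T₁ = (P₂/P₁)^((γ−1)/γ).
For a diatomic ideal gas γ = 7/5, so (γ−1)/γ = 2/7.
T₂ = 595 × (0.185/3.59)^(2/7) = 255 K.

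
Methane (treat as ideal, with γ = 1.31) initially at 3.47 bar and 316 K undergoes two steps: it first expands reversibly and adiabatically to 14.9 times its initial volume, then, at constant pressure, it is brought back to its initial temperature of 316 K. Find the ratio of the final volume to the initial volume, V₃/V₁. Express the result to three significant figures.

V₃/V₁ ≈ 34.4

Adiabatic step: V₂/V₁ = 14.9; T₂ = T₁·(1/14.9)^(0.31) = 136.8 K.
Isobaric step: V₃/V₂ = T₃/T₂ = 316/136.8.
V₃/V₁ = (V₂/V₁)(V₃/V₂) = 14.9 × (316/136.8) = 34.43.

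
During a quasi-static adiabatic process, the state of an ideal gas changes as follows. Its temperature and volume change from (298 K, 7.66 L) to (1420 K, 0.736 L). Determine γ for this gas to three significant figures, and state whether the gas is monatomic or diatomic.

TV^(γ−1) = const ⇒ γ − 1 = ln(T₂/T₁) / ln(V₁/V₂).
γ = 1 + ln(1420/298) / ln(7.66/0.736) = 1.667.
γ ≈ 1.67 is close to 5/3, so the gas is monatomic.

γ ≈ 1.67; monatomic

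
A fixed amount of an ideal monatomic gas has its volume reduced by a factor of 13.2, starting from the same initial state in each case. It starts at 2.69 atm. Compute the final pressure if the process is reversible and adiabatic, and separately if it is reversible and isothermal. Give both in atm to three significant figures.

For a monatomic ideal gas γ = 5/3.
Isothermal: P₂ = P₁(V₁/V₂) = 2.69×13.2 = 35.51 atm.
Adiabatic: P₂ = P₁(V₁/V₂)^γ = 2.69×13.2^(5/3) = 198.3 atm.

adiabatic: 198 atm; isothermal: 35.5 atm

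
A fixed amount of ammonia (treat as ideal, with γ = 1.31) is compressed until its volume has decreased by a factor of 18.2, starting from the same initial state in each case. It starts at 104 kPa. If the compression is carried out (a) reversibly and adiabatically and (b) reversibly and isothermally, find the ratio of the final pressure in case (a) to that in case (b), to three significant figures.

Isothermal: P_b = P₁(V₁/V₂) = 104×18.2.
Adiabatic: P_a = P₁(V₁/V₂)^γ = 104×18.2^(1.31).
P_a/P_b = (V₁/V₂)^(γ−1) = 18.2^(0.31) = 2.458.

P_adiabatic / P_isothermal ≈ 2.46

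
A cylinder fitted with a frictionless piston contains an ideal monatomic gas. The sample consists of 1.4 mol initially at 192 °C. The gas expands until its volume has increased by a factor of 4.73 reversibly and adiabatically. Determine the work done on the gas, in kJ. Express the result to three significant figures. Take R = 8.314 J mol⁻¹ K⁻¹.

Adiabatic: T₁V₁^(γ−1) = T₂V₂^(γ−1) ⇒ T₂ = T₁ (V₁/V₂)^(γ−1).
γ = 5/3 for a monatomic ideal gas, so γ−1 = 2/3.
T₁ = 192 °C = 465.1 K.
T₂ = 465.1 × (1/4.73)^(2/3) = 165.1 K.
Q = 0, so ΔU = W_on_gas = nCᵥΔT with Cᵥ = R/(γ−1) = 12.47 J/(mol·K).
ΔU = 1.4 × 12.47 × (165.1 − 465.1) = -5239 J.

W ≈ -5.24 kJ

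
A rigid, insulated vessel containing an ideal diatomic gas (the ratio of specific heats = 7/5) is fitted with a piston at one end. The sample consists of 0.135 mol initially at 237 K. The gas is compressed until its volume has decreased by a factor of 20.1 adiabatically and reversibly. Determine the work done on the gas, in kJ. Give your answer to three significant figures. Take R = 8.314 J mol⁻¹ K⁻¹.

W ≈ 1.54 kJ

Adiabatic: T₁V₁^(γ−1) = T₂V₂^(γ−1) ⇒ T₂ = T₁ (V₁/V₂)^(γ−1).
T₂ = 237 × 20.1^(2/5) = 787.1 K.
Q = 0, so ΔU = W_on_gas = nCᵥΔT with Cᵥ = R/(γ−1) = 20.79 J/(mol·K).
ΔU = 0.135 × 20.79 × (787.1 − 237) = 1544 J.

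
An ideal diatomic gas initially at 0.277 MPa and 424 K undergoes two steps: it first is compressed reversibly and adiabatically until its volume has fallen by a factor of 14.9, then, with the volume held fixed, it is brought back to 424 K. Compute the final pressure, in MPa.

For a diatomic ideal gas γ = 7/5.
Adiabatic step (PV^γ = const): P₂ = 0.277×14.9^(7/5) = 12.16 MPa; T₂ = 424×14.9^(2/5) = 1249 K.
Isochoric: P₃ = P₂(T₃/T₂) = 12.16 × (424/1249) = 4.127 MPa.

P₃ ≈ 4.13 MPa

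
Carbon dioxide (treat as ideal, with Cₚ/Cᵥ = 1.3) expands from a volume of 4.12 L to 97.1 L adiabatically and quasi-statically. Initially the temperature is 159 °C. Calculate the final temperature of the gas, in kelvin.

T₂ ≈ 167 K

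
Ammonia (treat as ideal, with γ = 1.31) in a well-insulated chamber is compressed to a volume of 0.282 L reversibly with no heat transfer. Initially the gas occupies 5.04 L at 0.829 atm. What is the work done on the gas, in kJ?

W ≈ 1.97 kJ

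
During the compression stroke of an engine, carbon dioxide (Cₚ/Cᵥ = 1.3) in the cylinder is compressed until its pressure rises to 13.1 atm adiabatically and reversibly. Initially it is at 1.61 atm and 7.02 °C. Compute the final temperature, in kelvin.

Adiabatic: T₂/T₁ = (P₂/P₁)^((γ−1)/γ).
T₁ = 7.02 °C = 280.2 K.
T₂ = 280.2 × (13.1/1.61)^(0.231) = 454.5 K.

T₂ ≈ 454 K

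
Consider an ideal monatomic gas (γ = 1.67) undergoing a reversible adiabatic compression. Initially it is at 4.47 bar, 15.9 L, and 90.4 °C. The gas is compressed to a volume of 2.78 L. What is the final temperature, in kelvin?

Adiabatic: T₁V₁^(γ−1) = T₂V₂^(γ−1) ⇒ T₂ = T₁ (V₁/V₂)^(γ−1).
T₁ = 90.4 °C = 363.5 K.
T₂ = 363.5 × (15.9/2.78)^(0.67) = 1169 K.

T₂ ≈ 1170 K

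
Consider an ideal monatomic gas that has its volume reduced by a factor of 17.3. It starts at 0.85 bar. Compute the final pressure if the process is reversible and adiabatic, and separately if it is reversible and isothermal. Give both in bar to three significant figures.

For a monatomic ideal gas γ = 5/3.
Isothermal: P₂ = P₁(V₁/V₂) = 0.85×17.3 = 14.71 bar.
Adiabatic: P₂ = P₁(V₁/V₂)^γ = 0.85×17.3^(5/3) = 98.36 bar.

adiabatic: 98.4 bar; isothermal: 14.7 bar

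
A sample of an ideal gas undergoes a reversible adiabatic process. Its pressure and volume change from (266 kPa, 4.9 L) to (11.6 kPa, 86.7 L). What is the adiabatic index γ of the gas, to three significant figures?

γ ≈ 1.09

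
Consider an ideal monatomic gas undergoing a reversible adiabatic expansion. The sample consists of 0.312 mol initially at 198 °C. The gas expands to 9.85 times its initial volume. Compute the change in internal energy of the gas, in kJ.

ΔU ≈ -1.43 kJ

For a reversible adiabat TV^(γ−1) is constant, so T₂ = T₁ (V₁/V₂)^(γ−1).
γ = 5/3 for a monatomic ideal gas, so γ−1 = 2/3.
T₁ = 198 °C = 471.1 K.
T₂ = 471.1 × (1/9.85)^(2/3) = 102.5 K.
Q = 0, so ΔU = W_on_gas = nCᵥΔT with Cᵥ = R/(γ−1) = 12.47 J/(mol·K).
ΔU = 0.312 × 12.47 × (102.5 − 471.1) = -1434 J.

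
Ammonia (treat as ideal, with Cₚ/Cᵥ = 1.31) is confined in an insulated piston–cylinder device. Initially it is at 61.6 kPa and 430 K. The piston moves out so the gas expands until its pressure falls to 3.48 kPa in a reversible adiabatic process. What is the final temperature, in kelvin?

Along an adiabat T P^((1−γ)/γ) is constant, so T₂ = T₁ (P₂/P₁)^((γ−1)/γ).
T₂ = 430 × (3.48/61.6)^(0.237) = 217.8 K.

T₂ ≈ 218 K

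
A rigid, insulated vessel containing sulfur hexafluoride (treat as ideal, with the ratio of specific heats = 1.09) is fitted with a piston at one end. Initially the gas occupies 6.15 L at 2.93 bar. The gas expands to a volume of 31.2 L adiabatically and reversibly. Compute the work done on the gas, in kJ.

W ≈ -2.72 kJ

P₂ = P₁(V₁/V₂)^γ = 2.93×(6.15/31.2)^(1.09) = 0.499 bar.
For a reversible adiabat, W_by_gas = (P₁V₁ − P₂V₂)/(γ−1).
W_by = (293000×0.00615 − 49900×0.0312) / (0.09) = 2723 J.
W_on_gas = −W_by = -2723 J.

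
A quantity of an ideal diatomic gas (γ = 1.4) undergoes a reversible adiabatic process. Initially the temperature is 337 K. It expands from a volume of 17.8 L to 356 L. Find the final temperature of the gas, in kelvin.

T₂ ≈ 102 K

Adiabatic: T₁V₁^(γ−1) = T₂V₂^(γ−1) ⇒ T₂ = T₁ (V₁/V₂)^(γ−1).
T₂ = 337 × (17.8/356)^(0.4) = 101.7 K.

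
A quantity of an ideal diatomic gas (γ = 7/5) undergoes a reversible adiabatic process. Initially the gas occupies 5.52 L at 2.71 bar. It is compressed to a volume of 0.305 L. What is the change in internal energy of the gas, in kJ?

ΔU ≈ 8.17 kJ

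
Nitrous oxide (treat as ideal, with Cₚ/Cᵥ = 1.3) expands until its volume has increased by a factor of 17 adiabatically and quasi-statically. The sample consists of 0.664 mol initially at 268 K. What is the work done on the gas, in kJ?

W ≈ -2.82 kJ

For a reversible adiabat TV^(γ−1) is constant, so T₂ = T₁ (V₁/V₂)^(γ−1).
T₂ = 268 × (1/17)^(0.3) = 114.6 K.
Q = 0, so ΔU = W_on_gas = nCᵥΔT with Cᵥ = R/(γ−1) = 27.71 J/(mol·K).
ΔU = 0.664 × 27.71 × (114.6 − 268) = -2824 J.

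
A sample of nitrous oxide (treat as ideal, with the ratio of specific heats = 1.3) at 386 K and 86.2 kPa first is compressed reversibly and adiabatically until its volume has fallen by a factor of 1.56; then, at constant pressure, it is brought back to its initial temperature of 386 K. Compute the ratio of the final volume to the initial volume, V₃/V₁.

Adiabatic step: V₂/V₁ = 0.641; T₂ = T₁·1.56^(0.3) = 441.1 K.
Isobaric step: V₃/V₂ = T₃/T₂ = 386/441.1.
V₃/V₁ = (V₂/V₁)(V₃/V₂) = 0.641 × (386/441.1) = 0.561.

V₃/V₁ ≈ 0.561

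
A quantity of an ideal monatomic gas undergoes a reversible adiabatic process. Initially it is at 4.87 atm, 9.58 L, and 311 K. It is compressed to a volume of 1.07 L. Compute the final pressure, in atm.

Adiabatic: P₁V₁^γ = P₂V₂^γ ⇒ P₂ = P₁ (V₁/V₂)^γ.
γ = 5/3 for a monatomic ideal gas.
P₂ = 4.87 × (9.58/1.07)^(5/3) = 188 atm.

P₂ ≈ 188 atm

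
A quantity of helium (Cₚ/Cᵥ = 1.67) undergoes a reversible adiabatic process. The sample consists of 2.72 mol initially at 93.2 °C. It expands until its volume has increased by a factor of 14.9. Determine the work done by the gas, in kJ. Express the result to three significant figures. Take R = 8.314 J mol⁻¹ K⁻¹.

W ≈ 10.3 kJ

For a reversible adiabat TV^(γ−1) is constant, so T₂ = T₁ (V₁/V₂)^(γ−1).
T₁ = 93.2 °C = 366.3 K.
T₂ = 366.3 × (1/14.9)^(0.67) = 59.96 K.
Q = 0, so ΔU = W_on_gas = nCᵥΔT with Cᵥ = R/(γ−1) = 12.41 J/(mol·K).
ΔU = 2.72 × 12.41 × (59.96 − 366.3) = -10340 J.
Work done by the gas = −ΔU = 10340 J.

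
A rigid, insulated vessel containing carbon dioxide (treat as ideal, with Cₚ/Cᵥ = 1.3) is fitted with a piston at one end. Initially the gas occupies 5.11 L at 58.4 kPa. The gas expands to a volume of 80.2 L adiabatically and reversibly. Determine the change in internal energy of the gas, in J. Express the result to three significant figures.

ΔU ≈ -559 J

P₂ = P₁(V₁/V₂)^γ = 58.4×(5.11/80.2)^(1.3) = 1.629 kPa.
For a reversible adiabat, W_by_gas = (P₁V₁ − P₂V₂)/(γ−1).
W_by = (58400×0.00511 − 1629×0.0802) / (0.3) = 559.2 J.
Q = 0 ⇒ ΔU = −W_by = -559.2 J.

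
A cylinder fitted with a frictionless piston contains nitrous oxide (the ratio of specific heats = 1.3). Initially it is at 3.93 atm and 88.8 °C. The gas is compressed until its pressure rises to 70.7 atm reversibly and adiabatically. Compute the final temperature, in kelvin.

T₂ ≈ 705 K

Along an adiabat T P^((1−γ)/γ) is constant, so T₂ = T₁ (P₂/P₁)^((γ−1)/γ).
T₁ = 88.8 °C = 361.9 K.
T₂ = 361.9 × (70.7/3.93)^(0.231) = 705.1 K.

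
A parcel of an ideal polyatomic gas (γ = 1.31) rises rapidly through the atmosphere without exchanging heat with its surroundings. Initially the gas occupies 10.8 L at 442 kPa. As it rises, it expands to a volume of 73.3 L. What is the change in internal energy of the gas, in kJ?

ΔU ≈ -6.89 kJ

P₂ = P₁(V₁/V₂)^γ = 442×(10.8/73.3)^(1.31) = 35.97 kPa.
For a reversible adiabat, W_by_gas = (P₁V₁ − P₂V₂)/(γ−1).
W_by = (442000×0.0108 − 35970×0.0733) / (0.31) = 6894 J.
Q = 0 ⇒ ΔU = −W_by = -6894 J.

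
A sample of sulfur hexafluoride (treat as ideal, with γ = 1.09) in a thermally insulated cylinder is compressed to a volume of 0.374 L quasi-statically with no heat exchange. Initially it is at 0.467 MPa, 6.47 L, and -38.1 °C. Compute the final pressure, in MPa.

Since PV^γ is constant along a reversible adiabat, P₂ = P₁ (V₁/V₂)^γ.
P₂ = 0.467 × (6.47/0.374)^(1.09) = 10.44 MPa.

P₂ ≈ 10.4 MPa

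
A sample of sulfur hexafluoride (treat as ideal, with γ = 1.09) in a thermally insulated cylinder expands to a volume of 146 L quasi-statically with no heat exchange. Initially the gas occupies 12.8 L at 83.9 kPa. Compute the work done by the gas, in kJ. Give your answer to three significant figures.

P₂ = P₁(V₁/V₂)^γ = 83.9×(12.8/146)^(1.09) = 5.908 kPa.
For a reversible adiabat, W_by_gas = (P₁V₁ − P₂V₂)/(γ−1).
W_by = (83900×0.0128 − 5908×0.146) / (0.09) = 2348 J.

W ≈ 2.35 kJ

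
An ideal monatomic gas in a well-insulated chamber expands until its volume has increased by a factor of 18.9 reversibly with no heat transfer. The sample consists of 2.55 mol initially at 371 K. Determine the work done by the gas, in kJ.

W ≈ 10.1 kJ

For a reversible adiabat TV^(γ−1) is constant, so T₂ = T₁ (V₁/V₂)^(γ−1).
γ = 5/3 for a monatomic ideal gas, so γ−1 = 2/3.
T₂ = 371 × (1/18.9)^(2/3) = 52.29 K.
Q = 0, so ΔU = W_on_gas = nCᵥΔT with Cᵥ = R/(γ−1) = 12.47 J/(mol·K).
ΔU = 2.55 × 12.47 × (52.29 − 371) = -10140 J.
Work done by the gas = −ΔU = 10140 J.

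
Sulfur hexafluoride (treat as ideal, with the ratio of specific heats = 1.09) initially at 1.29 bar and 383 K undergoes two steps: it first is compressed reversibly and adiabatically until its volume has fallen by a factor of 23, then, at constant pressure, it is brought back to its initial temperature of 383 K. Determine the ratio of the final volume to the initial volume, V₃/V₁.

V₃/V₁ ≈ 0.0328

Adiabatic step: V₂/V₁ = 0.04348; T₂ = T₁·23^(0.09) = 507.9 K.
Isobaric step: V₃/V₂ = T₃/T₂ = 383/507.9.
V₃/V₁ = (V₂/V₁)(V₃/V₂) = 0.04348 × (383/507.9) = 0.03279.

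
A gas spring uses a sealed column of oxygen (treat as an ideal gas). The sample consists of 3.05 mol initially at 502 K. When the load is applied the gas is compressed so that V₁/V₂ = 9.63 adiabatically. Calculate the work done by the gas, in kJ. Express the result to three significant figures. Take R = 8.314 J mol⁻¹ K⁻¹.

W ≈ -46.9 kJ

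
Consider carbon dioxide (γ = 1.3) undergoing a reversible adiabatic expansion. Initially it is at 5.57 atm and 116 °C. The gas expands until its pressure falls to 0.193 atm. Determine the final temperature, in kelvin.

T₂ ≈ 179 K

Adiabatic: T₂/T₁ = (P₂/P₁)^((γ−1)/γ).
T₁ = 116 °C = 389.1 K.
T₂ = 389.1 × (0.193/5.57)^(0.231) = 179.1 K.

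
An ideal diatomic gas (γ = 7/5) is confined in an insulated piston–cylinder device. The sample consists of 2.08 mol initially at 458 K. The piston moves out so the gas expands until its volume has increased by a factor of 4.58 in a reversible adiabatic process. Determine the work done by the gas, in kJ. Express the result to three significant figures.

Adiabatic: T₁V₁^(γ−1) = T₂V₂^(γ−1) ⇒ T₂ = T₁ (V₁/V₂)^(γ−1).
T₂ = 458 × (1/4.58)^(2/5) = 249.2 K.
Q = 0, so ΔU = W_on_gas = nCᵥΔT with Cᵥ = R/(γ−1) = 20.79 J/(mol·K).
ΔU = 2.08 × 20.79 × (249.2 − 458) = -9028 J.
Work done by the gas = −ΔU = 9028 J.

W ≈ 9.03 kJ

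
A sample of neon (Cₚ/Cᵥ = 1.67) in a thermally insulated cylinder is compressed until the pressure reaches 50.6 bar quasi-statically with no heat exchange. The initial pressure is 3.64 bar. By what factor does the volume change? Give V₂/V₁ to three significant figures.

From PV^γ = const, V₂/V₁ = (P₁/P₂)^(1/γ).
V₂/V₁ = (3.64/50.6)^(0.599) = 0.2068.

V₂/V₁ ≈ 0.207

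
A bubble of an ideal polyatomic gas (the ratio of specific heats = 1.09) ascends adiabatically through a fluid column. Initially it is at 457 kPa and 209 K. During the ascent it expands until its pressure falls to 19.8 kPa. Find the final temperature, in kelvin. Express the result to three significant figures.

Along an adiabat T P^((1−γ)/γ) is constant, so T₂ = T₁ (P₂/P₁)^((γ−1)/γ).
T₂ = 209 × (19.8/457)^(0.0826) = 161.3 K.

T₂ ≈ 161 K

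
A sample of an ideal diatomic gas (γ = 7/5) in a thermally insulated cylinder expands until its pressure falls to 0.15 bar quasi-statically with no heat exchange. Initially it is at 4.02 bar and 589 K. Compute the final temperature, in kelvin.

Along an adiabat T P^((1−γ)/γ) is constant, so T₂ = T₁ (P₂/P₁)^((γ−1)/γ).
T₂ = 589 × (0.15/4.02)^(2/7) = 230.2 K.

T₂ ≈ 230 K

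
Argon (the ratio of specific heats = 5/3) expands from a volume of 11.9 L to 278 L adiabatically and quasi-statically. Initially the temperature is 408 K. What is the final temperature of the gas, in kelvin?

T₂ ≈ 49.9 K

For a reversible adiabat TV^(γ−1) is constant, so T₂ = T₁ (V₁/V₂)^(γ−1).
T₂ = 408 × (11.9/278)^(2/3) = 49.93 K.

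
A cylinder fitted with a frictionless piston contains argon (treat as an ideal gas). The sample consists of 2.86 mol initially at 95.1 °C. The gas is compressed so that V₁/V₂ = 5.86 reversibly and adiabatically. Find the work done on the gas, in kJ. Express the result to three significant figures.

Adiabatic: T₁V₁^(γ−1) = T₂V₂^(γ−1) ⇒ T₂ = T₁ (V₁/V₂)^(γ−1).
γ = 5/3 for a monatomic ideal gas, so γ−1 = 2/3.
T₁ = 95.1 °C = 368.2 K.
T₂ = 368.2 × 5.86^(2/3) = 1197 K.
Q = 0, so ΔU = W_on_gas = nCᵥΔT with Cᵥ = R/(γ−1) = 12.47 J/(mol·K).
ΔU = 2.86 × 12.47 × (1197 − 368.2) = 29560 J.

W ≈ 29.6 kJ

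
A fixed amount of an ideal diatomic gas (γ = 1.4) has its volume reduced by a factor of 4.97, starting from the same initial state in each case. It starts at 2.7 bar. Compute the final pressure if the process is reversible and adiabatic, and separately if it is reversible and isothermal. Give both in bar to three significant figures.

adiabatic: 25.5 bar; isothermal: 13.4 bar

Isothermal: P₂ = P₁(V₁/V₂) = 2.7×4.97 = 13.42 bar.
Adiabatic: P₂ = P₁(V₁/V₂)^γ = 2.7×4.97^(1.4) = 25.48 bar.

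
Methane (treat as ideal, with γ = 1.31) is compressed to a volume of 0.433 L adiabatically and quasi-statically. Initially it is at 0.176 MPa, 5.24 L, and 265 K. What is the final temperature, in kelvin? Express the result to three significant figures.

T₂ ≈ 574 K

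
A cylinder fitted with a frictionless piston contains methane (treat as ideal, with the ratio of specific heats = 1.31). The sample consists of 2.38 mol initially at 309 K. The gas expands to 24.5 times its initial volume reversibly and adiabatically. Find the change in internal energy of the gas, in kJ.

For a reversible adiabat TV^(γ−1) is constant, so T₂ = T₁ (V₁/V₂)^(γ−1).
T₂ = 309 × (1/24.5)^(0.31) = 114.6 K.
Q = 0, so ΔU = W_on_gas = nCᵥΔT with Cᵥ = R/(γ−1) = 26.82 J/(mol·K).
ΔU = 2.38 × 26.82 × (114.6 − 309) = -12410 J.

ΔU ≈ -12.4 kJ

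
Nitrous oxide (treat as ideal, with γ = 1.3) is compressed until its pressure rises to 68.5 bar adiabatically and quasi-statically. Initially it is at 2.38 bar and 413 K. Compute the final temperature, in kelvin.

Adiabatic: T₂/T₁ = (P₂/P₁)^((γ−1)/γ).
T₂ = 413 × (68.5/2.38)^(0.231) = 896.7 K.

T₂ ≈ 897 K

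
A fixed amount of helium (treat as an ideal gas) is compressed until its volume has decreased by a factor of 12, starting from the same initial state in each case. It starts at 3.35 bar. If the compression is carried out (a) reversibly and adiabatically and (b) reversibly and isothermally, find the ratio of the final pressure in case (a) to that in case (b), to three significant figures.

P_adiabatic / P_isothermal ≈ 5.24

For a monatomic ideal gas γ = 5/3.
Isothermal: P_b = P₁(V₁/V₂) = 3.35×12.
Adiabatic: P_a = P₁(V₁/V₂)^γ = 3.35×12^(5/3).
P_a/P_b = (V₁/V₂)^(γ−1) = 12^(2/3) = 5.241.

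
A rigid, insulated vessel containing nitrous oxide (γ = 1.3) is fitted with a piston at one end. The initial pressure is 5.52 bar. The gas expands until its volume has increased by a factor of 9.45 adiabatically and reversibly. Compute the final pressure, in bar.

Since PV^γ is constant along a reversible adiabat, P₂ = P₁ (V₁/V₂)^γ.
P₂ = 5.52 × (1/9.45)^(1.3) = 0.2978 bar.

P₂ ≈ 0.298 bar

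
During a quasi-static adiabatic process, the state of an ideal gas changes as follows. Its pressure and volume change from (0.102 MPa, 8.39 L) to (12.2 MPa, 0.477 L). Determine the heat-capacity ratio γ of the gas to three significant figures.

γ ≈ 1.67

PV^γ = const ⇒ γ = ln(P₂/P₁) / ln(V₁/V₂).
γ = ln(12.2/0.102) / ln(8.39/0.477) = 1.669.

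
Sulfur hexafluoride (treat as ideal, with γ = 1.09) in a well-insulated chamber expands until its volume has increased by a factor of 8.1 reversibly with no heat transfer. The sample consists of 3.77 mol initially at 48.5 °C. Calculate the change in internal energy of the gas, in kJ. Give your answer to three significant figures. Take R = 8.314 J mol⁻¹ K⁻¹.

ΔU ≈ -19.2 kJ

Adiabatic: T₁V₁^(γ−1) = T₂V₂^(γ−1) ⇒ T₂ = T₁ (V₁/V₂)^(γ−1).
T₁ = 48.5 °C = 321.6 K.
T₂ = 321.6 × (1/8.1)^(0.09) = 266.5 K.
Q = 0, so ΔU = W_on_gas = nCᵥΔT with Cᵥ = R/(γ−1) = 92.38 J/(mol·K).
ΔU = 3.77 × 92.38 × (266.5 − 321.6) = -19220 J.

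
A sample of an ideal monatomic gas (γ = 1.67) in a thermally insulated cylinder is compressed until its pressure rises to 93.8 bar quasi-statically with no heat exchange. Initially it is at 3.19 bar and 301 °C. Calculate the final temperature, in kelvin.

T₂ ≈ 2230 K

Along an adiabat T P^((1−γ)/γ) is constant, so T₂ = T₁ (P₂/P₁)^((γ−1)/γ).
T₁ = 301 °C = 574.1 K.
T₂ = 574.1 × (93.8/3.19)^(0.401) = 2229 K.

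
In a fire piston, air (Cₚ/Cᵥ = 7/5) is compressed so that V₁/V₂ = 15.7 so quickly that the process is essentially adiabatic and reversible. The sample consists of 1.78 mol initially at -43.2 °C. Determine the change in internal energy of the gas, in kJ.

For a reversible adiabat TV^(γ−1) is constant, so T₂ = T₁ (V₁/V₂)^(γ−1).
T₁ = -43.2 °C = 229.9 K.
T₂ = 229.9 × 15.7^(2/5) = 691.8 K.
Q = 0, so ΔU = W_on_gas = nCᵥΔT with Cᵥ = R/(γ−1) = 20.79 J/(mol·K).
ΔU = 1.78 × 20.79 × (691.8 − 229.9) = 17090 J.

ΔU ≈ 17.1 kJ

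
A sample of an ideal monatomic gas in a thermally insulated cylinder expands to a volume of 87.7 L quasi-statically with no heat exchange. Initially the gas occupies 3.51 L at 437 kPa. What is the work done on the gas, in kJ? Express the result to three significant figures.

W ≈ -2.03 kJ

γ = 5/3 for a monatomic ideal gas.
P₂ = P₁(V₁/V₂)^γ = 437×(3.51/87.7)^(5/3) = 2.046 kPa.
For a reversible adiabat, W_by_gas = (P₁V₁ − P₂V₂)/(γ−1).
W_by = (437000×0.00351 − 2046×0.0877) / (2/3) = 2032 J.
W_on_gas = −W_by = -2032 J.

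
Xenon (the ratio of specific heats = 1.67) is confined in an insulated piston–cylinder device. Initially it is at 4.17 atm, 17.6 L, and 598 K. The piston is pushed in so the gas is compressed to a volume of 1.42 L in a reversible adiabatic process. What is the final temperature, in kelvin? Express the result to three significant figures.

T₂ ≈ 3230 K

For a reversible adiabat TV^(γ−1) is constant, so T₂ = T₁ (V₁/V₂)^(γ−1).
T₂ = 598 × (17.6/1.42)^(0.67) = 3230 K.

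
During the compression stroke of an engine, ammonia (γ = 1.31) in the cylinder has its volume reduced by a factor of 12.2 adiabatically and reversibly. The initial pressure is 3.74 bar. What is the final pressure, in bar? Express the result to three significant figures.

Since PV^γ is constant along a reversible adiabat, P₂ = P₁ (V₁/V₂)^γ.
P₂ = 3.74 × 12.2^(1.31) = 99.08 bar.

P₂ ≈ 99.1 bar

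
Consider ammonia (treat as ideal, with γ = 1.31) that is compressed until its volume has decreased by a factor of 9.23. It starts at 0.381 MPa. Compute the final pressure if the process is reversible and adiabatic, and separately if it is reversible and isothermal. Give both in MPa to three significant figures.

Isothermal: P₂ = P₁(V₁/V₂) = 0.381×9.23 = 3.517 MPa.
Adiabatic: P₂ = P₁(V₁/V₂)^γ = 0.381×9.23^(1.31) = 7.004 MPa.

adiabatic: 7.00 MPa; isothermal: 3.52 MPa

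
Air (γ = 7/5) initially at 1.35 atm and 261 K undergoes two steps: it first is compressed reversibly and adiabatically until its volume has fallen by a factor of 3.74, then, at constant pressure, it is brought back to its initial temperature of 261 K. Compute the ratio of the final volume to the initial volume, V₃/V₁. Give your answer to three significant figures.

V₃/V₁ ≈ 0.158

Adiabatic step: V₂/V₁ = 0.2674; T₂ = T₁·3.74^(2/5) = 442.4 K.
Isobaric step: V₃/V₂ = T₃/T₂ = 261/442.4.
V₃/V₁ = (V₂/V₁)(V₃/V₂) = 0.2674 × (261/442.4) = 0.1578.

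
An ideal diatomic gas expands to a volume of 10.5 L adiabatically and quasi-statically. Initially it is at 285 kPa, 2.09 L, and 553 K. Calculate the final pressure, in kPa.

P₂ ≈ 29.7 kPa

Since PV^γ is constant along a reversible adiabat, P₂ = P₁ (V₁/V₂)^γ.
γ = 7/5 for a diatomic ideal gas.
P₂ = 285 × (2.09/10.5)^(7/5) = 29.74 kPa.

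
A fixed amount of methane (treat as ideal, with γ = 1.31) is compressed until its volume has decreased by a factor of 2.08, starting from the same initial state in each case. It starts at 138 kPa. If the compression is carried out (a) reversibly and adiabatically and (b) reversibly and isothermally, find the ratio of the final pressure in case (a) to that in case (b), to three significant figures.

Isothermal: P_b = P₁(V₁/V₂) = 138×2.08.
Adiabatic: P_a = P₁(V₁/V₂)^γ = 138×2.08^(1.31).
P_a/P_b = (V₁/V₂)^(γ−1) = 2.08^(0.31) = 1.255.

P_adiabatic / P_isothermal ≈ 1.25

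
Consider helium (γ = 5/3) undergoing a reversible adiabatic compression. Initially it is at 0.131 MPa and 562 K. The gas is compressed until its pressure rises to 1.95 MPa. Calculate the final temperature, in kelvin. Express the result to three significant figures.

Along an adiabat T P^((1−γ)/γ) is constant, so T₂ = T₁ (P₂/P₁)^((γ−1)/γ).
T₂ = 562 × (1.95/0.131)^(2/5) = 1655 K.

T₂ ≈ 1660 K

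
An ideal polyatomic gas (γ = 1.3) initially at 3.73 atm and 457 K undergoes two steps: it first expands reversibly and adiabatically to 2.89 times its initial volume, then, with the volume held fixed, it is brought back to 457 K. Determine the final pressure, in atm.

Adiabatic step (PV^γ = const): P₂ = 3.73×(1/2.89)^(1.3) = 0.9387 atm; T₂ = 457×(1/2.89)^(0.3) = 332.4 K.
Isochoric: P₃ = P₂(T₃/T₂) = 0.9387 × (457/332.4) = 1.291 atm.

P₃ ≈ 1.29 atm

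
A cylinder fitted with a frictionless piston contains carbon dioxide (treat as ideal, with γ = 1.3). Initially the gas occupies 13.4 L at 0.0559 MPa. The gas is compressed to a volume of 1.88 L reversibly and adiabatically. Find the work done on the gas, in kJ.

W ≈ 2.00 kJ

P₂ = P₁(V₁/V₂)^γ = 0.0559×(13.4/1.88)^(1.3) = 0.7182 MPa.
For a reversible adiabat, W_by_gas = (P₁V₁ − P₂V₂)/(γ−1).
W_by = (55900×0.0134 − 718200×0.00188) / (0.3) = -2004 J.
W_on_gas = −W_by = 2004 J.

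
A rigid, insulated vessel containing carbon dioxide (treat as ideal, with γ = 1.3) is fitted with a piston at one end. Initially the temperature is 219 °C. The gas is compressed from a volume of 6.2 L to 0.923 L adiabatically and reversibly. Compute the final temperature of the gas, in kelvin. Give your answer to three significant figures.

T₂ ≈ 871 K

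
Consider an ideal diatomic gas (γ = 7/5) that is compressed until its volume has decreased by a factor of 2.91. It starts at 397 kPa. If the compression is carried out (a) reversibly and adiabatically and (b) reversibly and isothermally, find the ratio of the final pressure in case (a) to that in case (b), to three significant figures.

Isothermal: P_b = P₁(V₁/V₂) = 397×2.91.
Adiabatic: P_a = P₁(V₁/V₂)^γ = 397×2.91^(7/5).
P_a/P_b = (V₁/V₂)^(γ−1) = 2.91^(2/5) = 1.533.

P_adiabatic / P_isothermal ≈ 1.53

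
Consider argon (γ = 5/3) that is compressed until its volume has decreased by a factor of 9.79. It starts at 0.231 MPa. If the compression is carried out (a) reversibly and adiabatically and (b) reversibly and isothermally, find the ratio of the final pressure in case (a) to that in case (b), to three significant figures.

P_adiabatic / P_isothermal ≈ 4.58

Isothermal: P_b = P₁(V₁/V₂) = 0.231×9.79.
Adiabatic: P_a = P₁(V₁/V₂)^γ = 0.231×9.79^(5/3).
P_a/P_b = (V₁/V₂)^(γ−1) = 9.79^(2/3) = 4.576.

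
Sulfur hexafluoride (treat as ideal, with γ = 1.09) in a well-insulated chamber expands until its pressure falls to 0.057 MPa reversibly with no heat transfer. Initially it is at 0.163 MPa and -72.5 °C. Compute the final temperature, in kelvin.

T₂ ≈ 184 K

Along an adiabat T P^((1−γ)/γ) is constant, so T₂ = T₁ (P₂/P₁)^((γ−1)/γ).
T₁ = -72.5 °C = 200.6 K.
T₂ = 200.6 × (0.057/0.163)^(0.0826) = 184 K.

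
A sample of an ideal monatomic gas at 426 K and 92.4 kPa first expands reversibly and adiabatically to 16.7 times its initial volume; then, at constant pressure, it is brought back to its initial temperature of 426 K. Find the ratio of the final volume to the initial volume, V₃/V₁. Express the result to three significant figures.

For a monatomic ideal gas γ = 5/3.
Adiabatic step: V₂/V₁ = 16.7; T₂ = T₁·(1/16.7)^(2/3) = 65.2 K.
Isobaric step: V₃/V₂ = T₃/T₂ = 426/65.2.
V₃/V₁ = (V₂/V₁)(V₃/V₂) = 16.7 × (426/65.2) = 109.1.

V₃/V₁ ≈ 109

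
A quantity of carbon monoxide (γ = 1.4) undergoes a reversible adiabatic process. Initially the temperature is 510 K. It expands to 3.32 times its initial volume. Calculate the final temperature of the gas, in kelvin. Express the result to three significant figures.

Adiabatic: T₁V₁^(γ−1) = T₂V₂^(γ−1) ⇒ T₂ = T₁ (V₁/V₂)^(γ−1).
T₂ = 510 × (1/3.32)^(0.4) = 315.6 K.

T₂ ≈ 316 K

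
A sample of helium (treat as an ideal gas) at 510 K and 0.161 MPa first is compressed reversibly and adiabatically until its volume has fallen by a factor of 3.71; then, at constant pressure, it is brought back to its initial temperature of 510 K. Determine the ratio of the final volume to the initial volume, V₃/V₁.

V₃/V₁ ≈ 0.112

For a monatomic ideal gas γ = 5/3.
Adiabatic step: V₂/V₁ = 0.2695; T₂ = T₁·3.71^(2/3) = 1222 K.
Isobaric step: V₃/V₂ = T₃/T₂ = 510/1222.
V₃/V₁ = (V₂/V₁)(V₃/V₂) = 0.2695 × (510/1222) = 0.1125.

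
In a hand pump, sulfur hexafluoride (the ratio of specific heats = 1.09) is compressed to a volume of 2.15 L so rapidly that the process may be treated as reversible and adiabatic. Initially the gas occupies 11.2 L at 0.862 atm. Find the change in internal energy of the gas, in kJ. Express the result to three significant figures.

P₂ = P₁(V₁/V₂)^γ = 0.862×(11.2/2.15)^(1.09) = 5.21 atm.
For a reversible adiabat, W_by_gas = (P₁V₁ − P₂V₂)/(γ−1).
W_by = (87340×0.0112 − 527900×0.00215) / (0.09) = -1741 J.
Q = 0 ⇒ ΔU = −W_by = 1741 J.

ΔU ≈ 1.74 kJ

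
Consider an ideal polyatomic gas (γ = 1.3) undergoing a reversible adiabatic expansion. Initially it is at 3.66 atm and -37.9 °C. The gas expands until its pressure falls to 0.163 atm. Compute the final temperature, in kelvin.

Adiabatic: T₂/T₁ = (P₂/P₁)^((γ−1)/γ).
T₁ = -37.9 °C = 235.2 K.
T₂ = 235.2 × (0.163/3.66)^(0.231) = 114.7 K.

T₂ ≈ 115 K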